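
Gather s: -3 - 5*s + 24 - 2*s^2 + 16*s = -2*s^2 + 11*s + 21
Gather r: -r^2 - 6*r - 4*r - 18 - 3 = -r^2 - 10*r - 21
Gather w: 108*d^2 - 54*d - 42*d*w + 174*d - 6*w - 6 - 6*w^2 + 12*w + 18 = 108*d^2 + 120*d - 6*w^2 + w*(6 - 42*d) + 12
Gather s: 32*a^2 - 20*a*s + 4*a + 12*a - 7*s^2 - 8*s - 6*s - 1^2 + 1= 32*a^2 + 16*a - 7*s^2 + s*(-20*a - 14)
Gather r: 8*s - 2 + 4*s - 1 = 12*s - 3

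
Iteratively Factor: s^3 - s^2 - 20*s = (s)*(s^2 - s - 20) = s*(s + 4)*(s - 5)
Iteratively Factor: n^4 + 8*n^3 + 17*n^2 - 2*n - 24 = (n + 2)*(n^3 + 6*n^2 + 5*n - 12) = (n + 2)*(n + 4)*(n^2 + 2*n - 3) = (n - 1)*(n + 2)*(n + 4)*(n + 3)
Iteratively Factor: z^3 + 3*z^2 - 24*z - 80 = (z + 4)*(z^2 - z - 20) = (z - 5)*(z + 4)*(z + 4)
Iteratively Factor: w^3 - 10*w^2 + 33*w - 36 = (w - 3)*(w^2 - 7*w + 12) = (w - 3)^2*(w - 4)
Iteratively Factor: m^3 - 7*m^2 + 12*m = (m - 4)*(m^2 - 3*m) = (m - 4)*(m - 3)*(m)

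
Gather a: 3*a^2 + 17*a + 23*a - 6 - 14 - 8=3*a^2 + 40*a - 28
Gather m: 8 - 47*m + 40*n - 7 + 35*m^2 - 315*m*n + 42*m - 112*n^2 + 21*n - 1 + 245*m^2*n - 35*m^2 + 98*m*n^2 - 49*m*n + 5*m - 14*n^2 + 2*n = 245*m^2*n + m*(98*n^2 - 364*n) - 126*n^2 + 63*n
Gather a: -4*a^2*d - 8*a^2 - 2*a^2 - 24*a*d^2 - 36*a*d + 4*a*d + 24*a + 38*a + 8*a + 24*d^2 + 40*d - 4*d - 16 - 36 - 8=a^2*(-4*d - 10) + a*(-24*d^2 - 32*d + 70) + 24*d^2 + 36*d - 60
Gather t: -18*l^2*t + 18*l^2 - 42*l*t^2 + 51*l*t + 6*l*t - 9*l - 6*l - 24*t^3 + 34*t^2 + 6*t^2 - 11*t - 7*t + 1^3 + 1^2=18*l^2 - 15*l - 24*t^3 + t^2*(40 - 42*l) + t*(-18*l^2 + 57*l - 18) + 2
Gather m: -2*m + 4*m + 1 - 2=2*m - 1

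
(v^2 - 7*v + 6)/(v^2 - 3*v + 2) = (v - 6)/(v - 2)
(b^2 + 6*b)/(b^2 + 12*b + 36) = b/(b + 6)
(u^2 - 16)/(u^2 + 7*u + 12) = (u - 4)/(u + 3)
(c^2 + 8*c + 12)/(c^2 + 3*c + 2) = (c + 6)/(c + 1)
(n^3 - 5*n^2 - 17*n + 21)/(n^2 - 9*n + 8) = (n^2 - 4*n - 21)/(n - 8)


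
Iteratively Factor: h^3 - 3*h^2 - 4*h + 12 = (h - 2)*(h^2 - h - 6) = (h - 2)*(h + 2)*(h - 3)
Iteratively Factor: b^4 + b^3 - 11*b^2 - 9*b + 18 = (b + 2)*(b^3 - b^2 - 9*b + 9) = (b + 2)*(b + 3)*(b^2 - 4*b + 3) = (b - 1)*(b + 2)*(b + 3)*(b - 3)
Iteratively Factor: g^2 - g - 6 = (g + 2)*(g - 3)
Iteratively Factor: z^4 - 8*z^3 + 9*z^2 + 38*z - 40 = (z - 1)*(z^3 - 7*z^2 + 2*z + 40) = (z - 1)*(z + 2)*(z^2 - 9*z + 20) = (z - 4)*(z - 1)*(z + 2)*(z - 5)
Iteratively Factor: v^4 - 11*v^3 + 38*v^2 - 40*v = (v - 4)*(v^3 - 7*v^2 + 10*v) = v*(v - 4)*(v^2 - 7*v + 10) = v*(v - 5)*(v - 4)*(v - 2)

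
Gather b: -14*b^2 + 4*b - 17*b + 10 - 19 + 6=-14*b^2 - 13*b - 3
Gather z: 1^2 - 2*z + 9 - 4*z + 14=24 - 6*z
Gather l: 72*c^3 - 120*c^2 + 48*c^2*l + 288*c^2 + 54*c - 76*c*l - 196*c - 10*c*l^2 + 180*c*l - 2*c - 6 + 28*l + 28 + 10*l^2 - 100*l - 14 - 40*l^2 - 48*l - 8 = 72*c^3 + 168*c^2 - 144*c + l^2*(-10*c - 30) + l*(48*c^2 + 104*c - 120)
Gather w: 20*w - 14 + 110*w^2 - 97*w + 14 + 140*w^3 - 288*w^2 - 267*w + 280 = 140*w^3 - 178*w^2 - 344*w + 280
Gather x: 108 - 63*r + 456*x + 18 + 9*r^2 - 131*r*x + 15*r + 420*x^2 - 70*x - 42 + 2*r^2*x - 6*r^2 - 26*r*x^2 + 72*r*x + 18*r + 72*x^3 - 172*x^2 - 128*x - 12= 3*r^2 - 30*r + 72*x^3 + x^2*(248 - 26*r) + x*(2*r^2 - 59*r + 258) + 72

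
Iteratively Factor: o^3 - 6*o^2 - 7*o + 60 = (o + 3)*(o^2 - 9*o + 20) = (o - 4)*(o + 3)*(o - 5)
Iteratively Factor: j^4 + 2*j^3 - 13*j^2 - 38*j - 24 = (j + 1)*(j^3 + j^2 - 14*j - 24) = (j - 4)*(j + 1)*(j^2 + 5*j + 6) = (j - 4)*(j + 1)*(j + 2)*(j + 3)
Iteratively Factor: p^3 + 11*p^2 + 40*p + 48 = (p + 4)*(p^2 + 7*p + 12) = (p + 4)^2*(p + 3)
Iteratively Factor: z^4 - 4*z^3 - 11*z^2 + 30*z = (z - 5)*(z^3 + z^2 - 6*z) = z*(z - 5)*(z^2 + z - 6) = z*(z - 5)*(z - 2)*(z + 3)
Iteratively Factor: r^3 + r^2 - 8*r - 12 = (r + 2)*(r^2 - r - 6) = (r + 2)^2*(r - 3)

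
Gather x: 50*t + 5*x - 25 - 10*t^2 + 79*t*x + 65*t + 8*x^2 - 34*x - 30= -10*t^2 + 115*t + 8*x^2 + x*(79*t - 29) - 55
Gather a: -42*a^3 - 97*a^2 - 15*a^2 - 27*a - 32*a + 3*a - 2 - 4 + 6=-42*a^3 - 112*a^2 - 56*a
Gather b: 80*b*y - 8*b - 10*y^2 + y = b*(80*y - 8) - 10*y^2 + y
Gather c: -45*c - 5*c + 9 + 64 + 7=80 - 50*c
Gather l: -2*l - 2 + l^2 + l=l^2 - l - 2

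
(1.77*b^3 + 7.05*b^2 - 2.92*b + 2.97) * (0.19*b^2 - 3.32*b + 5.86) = 0.3363*b^5 - 4.5369*b^4 - 13.5886*b^3 + 51.5717*b^2 - 26.9716*b + 17.4042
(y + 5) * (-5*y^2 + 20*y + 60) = -5*y^3 - 5*y^2 + 160*y + 300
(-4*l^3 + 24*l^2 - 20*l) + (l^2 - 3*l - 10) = -4*l^3 + 25*l^2 - 23*l - 10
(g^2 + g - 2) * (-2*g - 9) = -2*g^3 - 11*g^2 - 5*g + 18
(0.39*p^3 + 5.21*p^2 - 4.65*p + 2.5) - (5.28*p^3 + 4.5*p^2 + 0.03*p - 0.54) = -4.89*p^3 + 0.71*p^2 - 4.68*p + 3.04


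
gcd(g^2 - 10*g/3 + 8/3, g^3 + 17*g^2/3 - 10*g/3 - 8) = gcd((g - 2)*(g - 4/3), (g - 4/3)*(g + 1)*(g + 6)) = g - 4/3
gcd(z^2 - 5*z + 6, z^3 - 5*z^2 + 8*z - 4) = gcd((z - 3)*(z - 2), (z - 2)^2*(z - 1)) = z - 2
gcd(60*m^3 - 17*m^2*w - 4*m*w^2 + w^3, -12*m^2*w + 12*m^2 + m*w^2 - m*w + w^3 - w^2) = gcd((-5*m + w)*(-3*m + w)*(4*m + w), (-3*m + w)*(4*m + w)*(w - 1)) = -12*m^2 + m*w + w^2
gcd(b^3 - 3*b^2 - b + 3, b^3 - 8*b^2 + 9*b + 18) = b^2 - 2*b - 3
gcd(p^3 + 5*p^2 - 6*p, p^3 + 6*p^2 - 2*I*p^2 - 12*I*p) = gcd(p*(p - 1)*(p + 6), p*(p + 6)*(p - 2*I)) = p^2 + 6*p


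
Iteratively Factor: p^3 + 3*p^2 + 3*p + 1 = (p + 1)*(p^2 + 2*p + 1) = (p + 1)^2*(p + 1)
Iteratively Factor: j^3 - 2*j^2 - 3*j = (j)*(j^2 - 2*j - 3) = j*(j + 1)*(j - 3)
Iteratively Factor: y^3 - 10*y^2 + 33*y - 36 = (y - 3)*(y^2 - 7*y + 12) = (y - 3)^2*(y - 4)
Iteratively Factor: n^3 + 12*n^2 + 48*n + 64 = (n + 4)*(n^2 + 8*n + 16) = (n + 4)^2*(n + 4)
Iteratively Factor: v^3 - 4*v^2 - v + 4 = (v - 4)*(v^2 - 1) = (v - 4)*(v - 1)*(v + 1)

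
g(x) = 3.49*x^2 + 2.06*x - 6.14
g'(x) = 6.98*x + 2.06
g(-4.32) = 50.09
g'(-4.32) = -28.09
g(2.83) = 27.64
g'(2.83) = 21.81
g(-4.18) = 46.23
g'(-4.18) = -27.12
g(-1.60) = -0.50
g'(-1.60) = -9.11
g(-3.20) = 23.01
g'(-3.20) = -20.28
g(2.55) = 21.81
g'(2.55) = 19.86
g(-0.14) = -6.36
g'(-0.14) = 1.08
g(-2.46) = 9.91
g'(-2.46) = -15.11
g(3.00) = 31.45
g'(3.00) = 23.00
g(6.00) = 131.86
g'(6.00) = 43.94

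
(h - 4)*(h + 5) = h^2 + h - 20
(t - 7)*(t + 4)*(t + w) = t^3 + t^2*w - 3*t^2 - 3*t*w - 28*t - 28*w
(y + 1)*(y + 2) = y^2 + 3*y + 2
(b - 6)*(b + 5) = b^2 - b - 30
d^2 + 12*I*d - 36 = (d + 6*I)^2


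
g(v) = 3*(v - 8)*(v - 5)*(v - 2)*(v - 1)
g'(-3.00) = -3516.00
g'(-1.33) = -1367.33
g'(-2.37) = -2558.40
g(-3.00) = 5280.00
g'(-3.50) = -4417.50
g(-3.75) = 8424.20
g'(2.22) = 62.52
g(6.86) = -181.16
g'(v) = 3*(v - 8)*(v - 5)*(v - 2) + 3*(v - 8)*(v - 5)*(v - 1) + 3*(v - 8)*(v - 2)*(v - 1) + 3*(v - 5)*(v - 2)*(v - 1) = 12*v^3 - 144*v^2 + 486*v - 438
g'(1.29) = -24.93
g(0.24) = 148.22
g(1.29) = -15.38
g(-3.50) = 7257.94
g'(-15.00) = -80628.00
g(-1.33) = 1374.70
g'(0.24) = -329.49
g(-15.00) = 375360.00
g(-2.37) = 3376.59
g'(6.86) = -6.68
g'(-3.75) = -4918.31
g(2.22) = 12.94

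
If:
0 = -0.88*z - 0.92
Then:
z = -1.05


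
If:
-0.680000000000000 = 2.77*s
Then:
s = -0.25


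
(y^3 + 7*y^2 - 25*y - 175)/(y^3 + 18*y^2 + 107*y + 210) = (y - 5)/(y + 6)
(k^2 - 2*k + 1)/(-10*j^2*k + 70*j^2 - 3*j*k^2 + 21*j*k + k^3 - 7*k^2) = (-k^2 + 2*k - 1)/(10*j^2*k - 70*j^2 + 3*j*k^2 - 21*j*k - k^3 + 7*k^2)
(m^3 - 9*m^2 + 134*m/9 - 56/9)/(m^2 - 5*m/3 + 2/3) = (3*m^2 - 25*m + 28)/(3*(m - 1))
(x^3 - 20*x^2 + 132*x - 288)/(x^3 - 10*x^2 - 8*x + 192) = (x - 6)/(x + 4)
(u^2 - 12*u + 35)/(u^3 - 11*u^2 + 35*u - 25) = (u - 7)/(u^2 - 6*u + 5)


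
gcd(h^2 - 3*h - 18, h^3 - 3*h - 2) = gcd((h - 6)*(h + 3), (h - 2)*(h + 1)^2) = 1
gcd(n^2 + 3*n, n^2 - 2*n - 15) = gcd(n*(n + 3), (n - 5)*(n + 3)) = n + 3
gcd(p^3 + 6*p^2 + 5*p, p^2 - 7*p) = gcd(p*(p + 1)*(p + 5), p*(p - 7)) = p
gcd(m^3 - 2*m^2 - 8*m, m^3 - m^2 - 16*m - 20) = m + 2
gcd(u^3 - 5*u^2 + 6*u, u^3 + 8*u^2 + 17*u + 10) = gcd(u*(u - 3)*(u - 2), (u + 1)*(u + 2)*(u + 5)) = 1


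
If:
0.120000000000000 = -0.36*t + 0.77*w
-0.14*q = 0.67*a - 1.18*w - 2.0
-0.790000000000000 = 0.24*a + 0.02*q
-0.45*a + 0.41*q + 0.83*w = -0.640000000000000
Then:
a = -3.43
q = 1.65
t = -7.70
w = -3.45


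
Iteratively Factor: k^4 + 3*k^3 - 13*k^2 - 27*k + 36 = (k - 1)*(k^3 + 4*k^2 - 9*k - 36) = (k - 1)*(k + 3)*(k^2 + k - 12) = (k - 3)*(k - 1)*(k + 3)*(k + 4)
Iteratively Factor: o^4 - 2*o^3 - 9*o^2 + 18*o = (o - 3)*(o^3 + o^2 - 6*o) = (o - 3)*(o + 3)*(o^2 - 2*o) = o*(o - 3)*(o + 3)*(o - 2)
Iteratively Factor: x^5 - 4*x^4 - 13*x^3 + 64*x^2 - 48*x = (x)*(x^4 - 4*x^3 - 13*x^2 + 64*x - 48) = x*(x - 3)*(x^3 - x^2 - 16*x + 16) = x*(x - 3)*(x - 1)*(x^2 - 16) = x*(x - 3)*(x - 1)*(x + 4)*(x - 4)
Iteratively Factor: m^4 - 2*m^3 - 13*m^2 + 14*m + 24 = (m - 4)*(m^3 + 2*m^2 - 5*m - 6) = (m - 4)*(m + 1)*(m^2 + m - 6) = (m - 4)*(m - 2)*(m + 1)*(m + 3)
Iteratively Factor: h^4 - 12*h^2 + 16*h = (h - 2)*(h^3 + 2*h^2 - 8*h) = (h - 2)*(h + 4)*(h^2 - 2*h) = h*(h - 2)*(h + 4)*(h - 2)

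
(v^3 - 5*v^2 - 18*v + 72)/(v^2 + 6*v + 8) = (v^2 - 9*v + 18)/(v + 2)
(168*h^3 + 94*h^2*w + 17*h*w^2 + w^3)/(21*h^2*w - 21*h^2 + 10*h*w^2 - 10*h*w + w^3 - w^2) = (24*h^2 + 10*h*w + w^2)/(3*h*w - 3*h + w^2 - w)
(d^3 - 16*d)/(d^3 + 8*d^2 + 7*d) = (d^2 - 16)/(d^2 + 8*d + 7)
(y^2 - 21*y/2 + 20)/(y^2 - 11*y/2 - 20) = (2*y - 5)/(2*y + 5)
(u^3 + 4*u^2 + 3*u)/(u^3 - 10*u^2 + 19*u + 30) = u*(u + 3)/(u^2 - 11*u + 30)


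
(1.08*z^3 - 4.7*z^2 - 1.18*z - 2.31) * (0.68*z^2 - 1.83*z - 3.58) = 0.7344*z^5 - 5.1724*z^4 + 3.9322*z^3 + 17.4146*z^2 + 8.4517*z + 8.2698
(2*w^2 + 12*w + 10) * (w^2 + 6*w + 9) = 2*w^4 + 24*w^3 + 100*w^2 + 168*w + 90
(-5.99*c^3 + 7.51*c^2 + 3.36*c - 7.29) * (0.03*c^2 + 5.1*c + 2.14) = -0.1797*c^5 - 30.3237*c^4 + 25.5832*c^3 + 32.9887*c^2 - 29.9886*c - 15.6006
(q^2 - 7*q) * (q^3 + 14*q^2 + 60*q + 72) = q^5 + 7*q^4 - 38*q^3 - 348*q^2 - 504*q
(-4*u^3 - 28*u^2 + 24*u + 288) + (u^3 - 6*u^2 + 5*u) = -3*u^3 - 34*u^2 + 29*u + 288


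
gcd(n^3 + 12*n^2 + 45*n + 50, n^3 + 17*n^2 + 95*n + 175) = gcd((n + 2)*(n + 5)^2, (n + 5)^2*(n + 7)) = n^2 + 10*n + 25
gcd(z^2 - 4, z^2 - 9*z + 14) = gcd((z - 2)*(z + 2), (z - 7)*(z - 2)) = z - 2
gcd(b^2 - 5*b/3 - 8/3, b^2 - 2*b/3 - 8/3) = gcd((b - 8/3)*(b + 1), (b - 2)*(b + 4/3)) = 1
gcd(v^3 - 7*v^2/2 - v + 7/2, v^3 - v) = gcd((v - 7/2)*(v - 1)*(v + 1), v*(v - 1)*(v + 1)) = v^2 - 1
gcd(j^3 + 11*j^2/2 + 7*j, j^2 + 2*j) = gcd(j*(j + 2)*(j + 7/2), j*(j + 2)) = j^2 + 2*j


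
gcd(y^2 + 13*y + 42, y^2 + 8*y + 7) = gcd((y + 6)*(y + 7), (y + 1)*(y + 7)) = y + 7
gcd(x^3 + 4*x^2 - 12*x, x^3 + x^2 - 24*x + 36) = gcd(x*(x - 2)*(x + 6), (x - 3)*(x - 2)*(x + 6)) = x^2 + 4*x - 12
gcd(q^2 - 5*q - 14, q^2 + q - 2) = q + 2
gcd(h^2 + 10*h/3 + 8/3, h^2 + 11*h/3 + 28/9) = h + 4/3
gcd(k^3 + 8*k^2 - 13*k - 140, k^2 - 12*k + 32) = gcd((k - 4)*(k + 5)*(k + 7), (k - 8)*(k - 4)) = k - 4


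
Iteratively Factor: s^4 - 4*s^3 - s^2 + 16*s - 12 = (s - 2)*(s^3 - 2*s^2 - 5*s + 6) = (s - 2)*(s + 2)*(s^2 - 4*s + 3) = (s - 2)*(s - 1)*(s + 2)*(s - 3)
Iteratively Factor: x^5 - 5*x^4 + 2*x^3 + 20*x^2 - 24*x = (x + 2)*(x^4 - 7*x^3 + 16*x^2 - 12*x) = (x - 2)*(x + 2)*(x^3 - 5*x^2 + 6*x) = (x - 2)^2*(x + 2)*(x^2 - 3*x) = x*(x - 2)^2*(x + 2)*(x - 3)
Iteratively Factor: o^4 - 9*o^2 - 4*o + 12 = (o + 2)*(o^3 - 2*o^2 - 5*o + 6) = (o - 1)*(o + 2)*(o^2 - o - 6) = (o - 3)*(o - 1)*(o + 2)*(o + 2)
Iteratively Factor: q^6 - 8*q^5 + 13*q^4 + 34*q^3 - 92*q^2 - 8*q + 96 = (q + 1)*(q^5 - 9*q^4 + 22*q^3 + 12*q^2 - 104*q + 96) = (q - 4)*(q + 1)*(q^4 - 5*q^3 + 2*q^2 + 20*q - 24) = (q - 4)*(q - 3)*(q + 1)*(q^3 - 2*q^2 - 4*q + 8) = (q - 4)*(q - 3)*(q - 2)*(q + 1)*(q^2 - 4) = (q - 4)*(q - 3)*(q - 2)*(q + 1)*(q + 2)*(q - 2)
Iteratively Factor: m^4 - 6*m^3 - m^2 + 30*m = (m - 3)*(m^3 - 3*m^2 - 10*m) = m*(m - 3)*(m^2 - 3*m - 10) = m*(m - 3)*(m + 2)*(m - 5)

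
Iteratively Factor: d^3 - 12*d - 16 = (d + 2)*(d^2 - 2*d - 8) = (d + 2)^2*(d - 4)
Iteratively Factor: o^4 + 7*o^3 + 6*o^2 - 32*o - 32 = (o + 4)*(o^3 + 3*o^2 - 6*o - 8) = (o + 4)^2*(o^2 - o - 2) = (o + 1)*(o + 4)^2*(o - 2)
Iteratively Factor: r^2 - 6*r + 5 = (r - 5)*(r - 1)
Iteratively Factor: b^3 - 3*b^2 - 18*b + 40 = (b - 5)*(b^2 + 2*b - 8) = (b - 5)*(b + 4)*(b - 2)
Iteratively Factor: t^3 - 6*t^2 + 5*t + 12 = (t + 1)*(t^2 - 7*t + 12) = (t - 4)*(t + 1)*(t - 3)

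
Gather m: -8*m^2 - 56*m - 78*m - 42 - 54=-8*m^2 - 134*m - 96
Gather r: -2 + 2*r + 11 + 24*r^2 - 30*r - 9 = 24*r^2 - 28*r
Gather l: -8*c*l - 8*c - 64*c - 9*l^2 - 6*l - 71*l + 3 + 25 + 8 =-72*c - 9*l^2 + l*(-8*c - 77) + 36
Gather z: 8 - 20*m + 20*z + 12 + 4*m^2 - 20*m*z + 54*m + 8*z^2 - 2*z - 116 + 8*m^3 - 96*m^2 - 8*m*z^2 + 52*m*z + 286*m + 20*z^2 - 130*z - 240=8*m^3 - 92*m^2 + 320*m + z^2*(28 - 8*m) + z*(32*m - 112) - 336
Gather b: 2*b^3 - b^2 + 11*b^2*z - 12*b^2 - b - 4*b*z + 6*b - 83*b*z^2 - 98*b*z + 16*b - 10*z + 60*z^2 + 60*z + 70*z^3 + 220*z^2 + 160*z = 2*b^3 + b^2*(11*z - 13) + b*(-83*z^2 - 102*z + 21) + 70*z^3 + 280*z^2 + 210*z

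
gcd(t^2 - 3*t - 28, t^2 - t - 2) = 1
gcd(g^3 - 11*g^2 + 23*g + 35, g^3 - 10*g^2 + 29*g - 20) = g - 5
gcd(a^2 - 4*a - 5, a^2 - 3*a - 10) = a - 5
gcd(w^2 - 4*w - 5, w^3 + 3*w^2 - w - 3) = w + 1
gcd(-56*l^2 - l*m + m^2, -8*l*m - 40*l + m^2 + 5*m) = 8*l - m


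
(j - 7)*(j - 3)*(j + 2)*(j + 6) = j^4 - 2*j^3 - 47*j^2 + 48*j + 252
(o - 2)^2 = o^2 - 4*o + 4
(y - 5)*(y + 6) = y^2 + y - 30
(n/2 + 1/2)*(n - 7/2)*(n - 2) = n^3/2 - 9*n^2/4 + 3*n/4 + 7/2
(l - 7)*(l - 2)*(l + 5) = l^3 - 4*l^2 - 31*l + 70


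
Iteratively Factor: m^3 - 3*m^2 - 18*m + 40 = (m + 4)*(m^2 - 7*m + 10) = (m - 5)*(m + 4)*(m - 2)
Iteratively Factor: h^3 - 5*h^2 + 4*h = (h - 1)*(h^2 - 4*h) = h*(h - 1)*(h - 4)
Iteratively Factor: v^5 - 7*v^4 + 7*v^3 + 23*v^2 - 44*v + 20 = (v - 1)*(v^4 - 6*v^3 + v^2 + 24*v - 20) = (v - 2)*(v - 1)*(v^3 - 4*v^2 - 7*v + 10) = (v - 2)*(v - 1)*(v + 2)*(v^2 - 6*v + 5) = (v - 5)*(v - 2)*(v - 1)*(v + 2)*(v - 1)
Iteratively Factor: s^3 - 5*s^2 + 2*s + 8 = (s - 4)*(s^2 - s - 2) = (s - 4)*(s + 1)*(s - 2)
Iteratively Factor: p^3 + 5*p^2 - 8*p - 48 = (p + 4)*(p^2 + p - 12) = (p - 3)*(p + 4)*(p + 4)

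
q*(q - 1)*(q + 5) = q^3 + 4*q^2 - 5*q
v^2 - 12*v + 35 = (v - 7)*(v - 5)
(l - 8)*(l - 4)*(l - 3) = l^3 - 15*l^2 + 68*l - 96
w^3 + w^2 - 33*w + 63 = (w - 3)^2*(w + 7)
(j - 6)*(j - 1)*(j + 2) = j^3 - 5*j^2 - 8*j + 12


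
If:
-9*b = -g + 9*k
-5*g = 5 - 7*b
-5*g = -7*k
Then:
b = 190/581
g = -45/83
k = -225/581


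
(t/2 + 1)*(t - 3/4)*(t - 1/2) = t^3/2 + 3*t^2/8 - 17*t/16 + 3/8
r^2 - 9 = (r - 3)*(r + 3)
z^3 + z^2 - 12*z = z*(z - 3)*(z + 4)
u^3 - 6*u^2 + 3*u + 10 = (u - 5)*(u - 2)*(u + 1)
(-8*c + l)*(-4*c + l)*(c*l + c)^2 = 32*c^4*l^2 + 64*c^4*l + 32*c^4 - 12*c^3*l^3 - 24*c^3*l^2 - 12*c^3*l + c^2*l^4 + 2*c^2*l^3 + c^2*l^2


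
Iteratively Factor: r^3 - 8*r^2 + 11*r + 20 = (r - 5)*(r^2 - 3*r - 4) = (r - 5)*(r - 4)*(r + 1)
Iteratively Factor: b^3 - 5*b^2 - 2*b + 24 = (b + 2)*(b^2 - 7*b + 12) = (b - 4)*(b + 2)*(b - 3)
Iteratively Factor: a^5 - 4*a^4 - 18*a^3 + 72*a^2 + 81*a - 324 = (a + 3)*(a^4 - 7*a^3 + 3*a^2 + 63*a - 108) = (a - 4)*(a + 3)*(a^3 - 3*a^2 - 9*a + 27) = (a - 4)*(a + 3)^2*(a^2 - 6*a + 9) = (a - 4)*(a - 3)*(a + 3)^2*(a - 3)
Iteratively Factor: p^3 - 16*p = (p - 4)*(p^2 + 4*p) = p*(p - 4)*(p + 4)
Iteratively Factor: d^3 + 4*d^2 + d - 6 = (d + 3)*(d^2 + d - 2) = (d - 1)*(d + 3)*(d + 2)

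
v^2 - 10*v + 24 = (v - 6)*(v - 4)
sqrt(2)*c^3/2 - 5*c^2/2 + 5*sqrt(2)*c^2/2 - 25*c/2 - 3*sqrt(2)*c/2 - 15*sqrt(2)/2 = (c + 5)*(c - 3*sqrt(2))*(sqrt(2)*c/2 + 1/2)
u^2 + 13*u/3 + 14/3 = (u + 2)*(u + 7/3)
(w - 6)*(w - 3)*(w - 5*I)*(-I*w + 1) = -I*w^4 - 4*w^3 + 9*I*w^3 + 36*w^2 - 23*I*w^2 - 72*w + 45*I*w - 90*I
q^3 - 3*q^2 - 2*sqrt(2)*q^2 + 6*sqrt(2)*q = q*(q - 3)*(q - 2*sqrt(2))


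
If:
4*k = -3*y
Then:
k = -3*y/4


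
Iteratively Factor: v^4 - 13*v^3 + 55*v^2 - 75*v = (v - 3)*(v^3 - 10*v^2 + 25*v) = v*(v - 3)*(v^2 - 10*v + 25) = v*(v - 5)*(v - 3)*(v - 5)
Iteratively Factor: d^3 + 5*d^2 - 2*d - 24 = (d + 3)*(d^2 + 2*d - 8) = (d - 2)*(d + 3)*(d + 4)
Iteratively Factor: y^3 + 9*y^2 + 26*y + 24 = (y + 4)*(y^2 + 5*y + 6) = (y + 3)*(y + 4)*(y + 2)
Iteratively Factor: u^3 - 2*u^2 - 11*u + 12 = (u - 1)*(u^2 - u - 12) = (u - 1)*(u + 3)*(u - 4)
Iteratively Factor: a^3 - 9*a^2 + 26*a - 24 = (a - 4)*(a^2 - 5*a + 6) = (a - 4)*(a - 2)*(a - 3)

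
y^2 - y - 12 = (y - 4)*(y + 3)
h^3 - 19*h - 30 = (h - 5)*(h + 2)*(h + 3)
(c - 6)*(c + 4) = c^2 - 2*c - 24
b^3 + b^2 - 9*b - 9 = (b - 3)*(b + 1)*(b + 3)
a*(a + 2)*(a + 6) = a^3 + 8*a^2 + 12*a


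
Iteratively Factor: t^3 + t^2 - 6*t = (t + 3)*(t^2 - 2*t) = (t - 2)*(t + 3)*(t)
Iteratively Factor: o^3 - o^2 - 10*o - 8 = (o - 4)*(o^2 + 3*o + 2) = (o - 4)*(o + 2)*(o + 1)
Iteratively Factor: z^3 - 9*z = (z - 3)*(z^2 + 3*z) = z*(z - 3)*(z + 3)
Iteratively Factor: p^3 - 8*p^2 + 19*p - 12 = (p - 1)*(p^2 - 7*p + 12) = (p - 4)*(p - 1)*(p - 3)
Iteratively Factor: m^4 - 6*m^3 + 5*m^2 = (m - 5)*(m^3 - m^2) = m*(m - 5)*(m^2 - m) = m*(m - 5)*(m - 1)*(m)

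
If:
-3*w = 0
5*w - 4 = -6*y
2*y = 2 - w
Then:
No Solution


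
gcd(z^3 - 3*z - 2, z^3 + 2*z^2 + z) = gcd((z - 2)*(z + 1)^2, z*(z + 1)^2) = z^2 + 2*z + 1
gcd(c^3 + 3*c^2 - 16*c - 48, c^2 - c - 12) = c^2 - c - 12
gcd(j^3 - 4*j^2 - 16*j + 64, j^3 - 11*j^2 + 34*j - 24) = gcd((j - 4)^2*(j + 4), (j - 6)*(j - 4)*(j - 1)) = j - 4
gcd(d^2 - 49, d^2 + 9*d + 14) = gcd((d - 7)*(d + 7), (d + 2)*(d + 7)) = d + 7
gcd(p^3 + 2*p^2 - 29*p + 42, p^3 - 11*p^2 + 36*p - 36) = p^2 - 5*p + 6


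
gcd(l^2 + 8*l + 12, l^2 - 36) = l + 6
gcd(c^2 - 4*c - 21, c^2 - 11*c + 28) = c - 7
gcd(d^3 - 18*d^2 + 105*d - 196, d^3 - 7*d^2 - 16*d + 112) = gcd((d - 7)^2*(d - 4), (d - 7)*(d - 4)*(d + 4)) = d^2 - 11*d + 28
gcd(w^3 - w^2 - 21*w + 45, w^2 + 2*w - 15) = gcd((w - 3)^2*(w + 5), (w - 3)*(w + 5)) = w^2 + 2*w - 15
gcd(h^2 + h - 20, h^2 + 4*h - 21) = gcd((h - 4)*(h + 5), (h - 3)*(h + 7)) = 1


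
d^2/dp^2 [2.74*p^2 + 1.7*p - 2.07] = 5.48000000000000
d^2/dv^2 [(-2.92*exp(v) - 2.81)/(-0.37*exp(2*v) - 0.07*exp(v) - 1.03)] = (0.399748*exp(4*v) + 1.463128*exp(3*v) - 6.458535*exp(2*v) - 4.480327*exp(v) + 2.895227)*exp(v)/(0.050653*exp(6*v) + 0.028749*exp(5*v) + 0.42846*exp(4*v) + 0.160405*exp(3*v) + 1.19274*exp(2*v) + 0.222789*exp(v) + 1.092727)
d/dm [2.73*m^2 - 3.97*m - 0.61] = 5.46*m - 3.97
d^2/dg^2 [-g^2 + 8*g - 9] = -2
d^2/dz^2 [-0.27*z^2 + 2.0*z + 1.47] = -0.540000000000000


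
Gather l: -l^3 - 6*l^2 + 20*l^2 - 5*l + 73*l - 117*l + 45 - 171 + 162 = -l^3 + 14*l^2 - 49*l + 36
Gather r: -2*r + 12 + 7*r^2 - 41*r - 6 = 7*r^2 - 43*r + 6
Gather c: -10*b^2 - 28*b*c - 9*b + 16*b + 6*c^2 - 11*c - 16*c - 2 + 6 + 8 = -10*b^2 + 7*b + 6*c^2 + c*(-28*b - 27) + 12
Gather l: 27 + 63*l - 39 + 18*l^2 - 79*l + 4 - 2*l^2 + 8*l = 16*l^2 - 8*l - 8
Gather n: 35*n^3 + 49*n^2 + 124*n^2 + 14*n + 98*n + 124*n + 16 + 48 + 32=35*n^3 + 173*n^2 + 236*n + 96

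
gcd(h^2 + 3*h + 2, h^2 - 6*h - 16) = h + 2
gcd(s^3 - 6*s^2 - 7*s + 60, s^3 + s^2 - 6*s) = s + 3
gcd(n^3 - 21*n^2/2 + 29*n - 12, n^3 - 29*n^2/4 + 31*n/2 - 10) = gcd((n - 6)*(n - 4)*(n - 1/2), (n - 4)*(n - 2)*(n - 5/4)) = n - 4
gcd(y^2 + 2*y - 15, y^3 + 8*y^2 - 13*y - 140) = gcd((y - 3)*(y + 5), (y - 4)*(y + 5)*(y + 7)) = y + 5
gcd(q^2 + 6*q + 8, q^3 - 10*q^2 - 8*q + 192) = q + 4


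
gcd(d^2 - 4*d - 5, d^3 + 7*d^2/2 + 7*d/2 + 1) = d + 1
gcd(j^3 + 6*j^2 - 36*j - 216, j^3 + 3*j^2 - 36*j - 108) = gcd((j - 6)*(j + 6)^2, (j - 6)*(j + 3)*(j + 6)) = j^2 - 36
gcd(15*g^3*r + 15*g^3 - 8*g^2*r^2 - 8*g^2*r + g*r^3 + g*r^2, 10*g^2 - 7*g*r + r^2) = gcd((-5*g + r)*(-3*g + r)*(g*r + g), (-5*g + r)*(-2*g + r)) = -5*g + r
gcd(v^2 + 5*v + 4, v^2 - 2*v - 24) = v + 4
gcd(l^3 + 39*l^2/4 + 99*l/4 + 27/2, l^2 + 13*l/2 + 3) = l + 6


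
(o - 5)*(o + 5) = o^2 - 25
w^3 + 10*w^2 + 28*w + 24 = (w + 2)^2*(w + 6)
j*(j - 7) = j^2 - 7*j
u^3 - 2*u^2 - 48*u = u*(u - 8)*(u + 6)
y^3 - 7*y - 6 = (y - 3)*(y + 1)*(y + 2)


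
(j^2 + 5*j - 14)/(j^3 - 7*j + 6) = (j + 7)/(j^2 + 2*j - 3)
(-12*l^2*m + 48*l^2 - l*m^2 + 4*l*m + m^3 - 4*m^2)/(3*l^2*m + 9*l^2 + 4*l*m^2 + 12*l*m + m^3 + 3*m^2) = (-4*l*m + 16*l + m^2 - 4*m)/(l*m + 3*l + m^2 + 3*m)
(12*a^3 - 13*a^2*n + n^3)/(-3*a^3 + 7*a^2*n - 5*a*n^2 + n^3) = (-4*a - n)/(a - n)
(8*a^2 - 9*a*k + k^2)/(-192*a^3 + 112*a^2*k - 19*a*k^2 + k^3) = (-a + k)/(24*a^2 - 11*a*k + k^2)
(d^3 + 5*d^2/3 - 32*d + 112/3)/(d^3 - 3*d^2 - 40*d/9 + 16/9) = 3*(3*d^2 + 17*d - 28)/(9*d^2 + 9*d - 4)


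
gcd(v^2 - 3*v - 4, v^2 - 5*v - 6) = v + 1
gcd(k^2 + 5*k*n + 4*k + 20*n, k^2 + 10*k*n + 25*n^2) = k + 5*n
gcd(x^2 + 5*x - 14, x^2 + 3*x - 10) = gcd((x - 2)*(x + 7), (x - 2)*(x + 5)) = x - 2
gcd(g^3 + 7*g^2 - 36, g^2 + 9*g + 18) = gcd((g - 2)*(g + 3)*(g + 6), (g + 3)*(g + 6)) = g^2 + 9*g + 18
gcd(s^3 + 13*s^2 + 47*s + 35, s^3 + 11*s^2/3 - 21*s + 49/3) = s + 7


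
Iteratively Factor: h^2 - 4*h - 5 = (h - 5)*(h + 1)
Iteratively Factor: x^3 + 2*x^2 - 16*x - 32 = (x + 2)*(x^2 - 16) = (x - 4)*(x + 2)*(x + 4)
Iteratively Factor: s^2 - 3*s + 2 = (s - 1)*(s - 2)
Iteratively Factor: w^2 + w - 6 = (w - 2)*(w + 3)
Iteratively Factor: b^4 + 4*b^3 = (b)*(b^3 + 4*b^2) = b*(b + 4)*(b^2) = b^2*(b + 4)*(b)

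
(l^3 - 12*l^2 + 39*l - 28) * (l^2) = l^5 - 12*l^4 + 39*l^3 - 28*l^2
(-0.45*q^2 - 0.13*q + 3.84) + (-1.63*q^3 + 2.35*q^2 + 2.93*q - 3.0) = -1.63*q^3 + 1.9*q^2 + 2.8*q + 0.84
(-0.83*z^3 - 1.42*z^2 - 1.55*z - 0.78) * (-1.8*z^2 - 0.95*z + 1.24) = 1.494*z^5 + 3.3445*z^4 + 3.1098*z^3 + 1.1157*z^2 - 1.181*z - 0.9672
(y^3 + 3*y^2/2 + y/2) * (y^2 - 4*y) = y^5 - 5*y^4/2 - 11*y^3/2 - 2*y^2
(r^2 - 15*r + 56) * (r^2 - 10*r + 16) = r^4 - 25*r^3 + 222*r^2 - 800*r + 896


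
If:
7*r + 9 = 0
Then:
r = -9/7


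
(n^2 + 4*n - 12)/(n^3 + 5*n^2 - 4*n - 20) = (n + 6)/(n^2 + 7*n + 10)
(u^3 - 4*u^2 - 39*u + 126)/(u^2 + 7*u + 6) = (u^2 - 10*u + 21)/(u + 1)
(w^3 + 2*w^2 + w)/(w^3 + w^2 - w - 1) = w/(w - 1)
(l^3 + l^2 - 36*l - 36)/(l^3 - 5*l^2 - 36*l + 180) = (l + 1)/(l - 5)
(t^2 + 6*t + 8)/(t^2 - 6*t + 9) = (t^2 + 6*t + 8)/(t^2 - 6*t + 9)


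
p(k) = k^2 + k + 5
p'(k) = 2*k + 1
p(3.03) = 17.21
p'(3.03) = 7.06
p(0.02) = 5.02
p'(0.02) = 1.04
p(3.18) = 18.29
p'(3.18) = 7.36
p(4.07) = 25.63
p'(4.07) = 9.14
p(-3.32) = 12.70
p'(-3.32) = -5.64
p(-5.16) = 26.47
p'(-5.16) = -9.32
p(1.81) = 10.09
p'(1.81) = 4.62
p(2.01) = 11.05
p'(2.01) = 5.02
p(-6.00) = 35.00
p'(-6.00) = -11.00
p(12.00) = 161.00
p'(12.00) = 25.00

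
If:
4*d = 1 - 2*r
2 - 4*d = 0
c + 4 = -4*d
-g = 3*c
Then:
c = -6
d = 1/2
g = 18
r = -1/2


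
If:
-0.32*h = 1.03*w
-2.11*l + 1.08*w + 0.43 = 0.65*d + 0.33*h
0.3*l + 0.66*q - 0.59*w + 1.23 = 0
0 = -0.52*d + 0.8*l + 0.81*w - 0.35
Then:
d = 2.11652856789513*w - 0.243940143457828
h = -3.21875*w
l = 0.363243569131833*w + 0.278938906752412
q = 0.728828680697652*w - 1.99042677579655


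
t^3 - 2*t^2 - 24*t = t*(t - 6)*(t + 4)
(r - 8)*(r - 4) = r^2 - 12*r + 32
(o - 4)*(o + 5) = o^2 + o - 20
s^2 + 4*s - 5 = (s - 1)*(s + 5)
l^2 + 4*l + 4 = (l + 2)^2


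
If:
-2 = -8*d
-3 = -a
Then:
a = 3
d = 1/4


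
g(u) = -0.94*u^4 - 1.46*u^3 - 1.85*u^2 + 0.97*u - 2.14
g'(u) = -3.76*u^3 - 4.38*u^2 - 3.7*u + 0.97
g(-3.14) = -69.60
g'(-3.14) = 85.81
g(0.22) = -2.03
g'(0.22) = -0.10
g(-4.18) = -218.86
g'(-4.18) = 214.52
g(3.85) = -315.67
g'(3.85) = -292.77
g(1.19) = -7.95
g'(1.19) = -15.97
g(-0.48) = -2.92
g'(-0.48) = 2.15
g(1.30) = -9.90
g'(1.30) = -19.50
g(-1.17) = -5.23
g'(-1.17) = 5.33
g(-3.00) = -58.42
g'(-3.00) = 74.17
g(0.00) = -2.14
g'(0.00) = 0.97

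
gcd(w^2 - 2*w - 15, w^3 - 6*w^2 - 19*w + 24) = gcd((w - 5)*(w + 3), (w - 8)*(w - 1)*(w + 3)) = w + 3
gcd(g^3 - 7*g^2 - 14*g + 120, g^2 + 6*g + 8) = g + 4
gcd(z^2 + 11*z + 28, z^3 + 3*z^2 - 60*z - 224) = z^2 + 11*z + 28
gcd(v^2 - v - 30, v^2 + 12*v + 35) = v + 5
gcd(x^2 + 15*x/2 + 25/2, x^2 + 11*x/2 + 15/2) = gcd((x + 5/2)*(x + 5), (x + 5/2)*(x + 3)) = x + 5/2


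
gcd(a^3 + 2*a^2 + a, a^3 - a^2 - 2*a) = a^2 + a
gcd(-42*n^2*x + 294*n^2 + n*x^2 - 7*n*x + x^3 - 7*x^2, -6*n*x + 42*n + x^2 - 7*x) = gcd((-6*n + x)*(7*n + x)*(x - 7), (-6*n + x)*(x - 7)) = -6*n*x + 42*n + x^2 - 7*x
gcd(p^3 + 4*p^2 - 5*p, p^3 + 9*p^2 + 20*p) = p^2 + 5*p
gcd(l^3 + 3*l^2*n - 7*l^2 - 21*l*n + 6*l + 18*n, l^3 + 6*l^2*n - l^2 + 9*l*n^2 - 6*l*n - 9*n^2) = l^2 + 3*l*n - l - 3*n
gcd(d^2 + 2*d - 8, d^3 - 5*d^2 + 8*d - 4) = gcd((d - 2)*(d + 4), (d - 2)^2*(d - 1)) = d - 2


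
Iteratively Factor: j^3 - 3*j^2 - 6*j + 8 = (j - 4)*(j^2 + j - 2) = (j - 4)*(j + 2)*(j - 1)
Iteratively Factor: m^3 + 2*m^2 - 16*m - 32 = (m + 4)*(m^2 - 2*m - 8) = (m + 2)*(m + 4)*(m - 4)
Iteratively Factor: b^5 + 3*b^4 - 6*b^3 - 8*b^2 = (b + 4)*(b^4 - b^3 - 2*b^2) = (b - 2)*(b + 4)*(b^3 + b^2) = b*(b - 2)*(b + 4)*(b^2 + b) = b*(b - 2)*(b + 1)*(b + 4)*(b)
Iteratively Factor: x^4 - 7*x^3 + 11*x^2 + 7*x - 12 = (x - 1)*(x^3 - 6*x^2 + 5*x + 12) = (x - 1)*(x + 1)*(x^2 - 7*x + 12) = (x - 3)*(x - 1)*(x + 1)*(x - 4)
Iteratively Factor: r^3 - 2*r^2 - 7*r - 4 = (r + 1)*(r^2 - 3*r - 4) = (r - 4)*(r + 1)*(r + 1)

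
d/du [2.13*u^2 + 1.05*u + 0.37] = 4.26*u + 1.05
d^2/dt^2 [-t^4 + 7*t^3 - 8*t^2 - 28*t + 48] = -12*t^2 + 42*t - 16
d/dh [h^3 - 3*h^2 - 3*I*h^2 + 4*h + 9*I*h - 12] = 3*h^2 - 6*h - 6*I*h + 4 + 9*I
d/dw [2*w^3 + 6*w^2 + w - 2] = 6*w^2 + 12*w + 1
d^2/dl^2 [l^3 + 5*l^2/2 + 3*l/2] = 6*l + 5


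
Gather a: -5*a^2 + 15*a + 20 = -5*a^2 + 15*a + 20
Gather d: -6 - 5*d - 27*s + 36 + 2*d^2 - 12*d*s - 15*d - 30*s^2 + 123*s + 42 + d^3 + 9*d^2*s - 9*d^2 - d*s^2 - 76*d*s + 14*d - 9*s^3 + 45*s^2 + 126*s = d^3 + d^2*(9*s - 7) + d*(-s^2 - 88*s - 6) - 9*s^3 + 15*s^2 + 222*s + 72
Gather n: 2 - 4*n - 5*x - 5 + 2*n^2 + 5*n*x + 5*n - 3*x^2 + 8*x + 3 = 2*n^2 + n*(5*x + 1) - 3*x^2 + 3*x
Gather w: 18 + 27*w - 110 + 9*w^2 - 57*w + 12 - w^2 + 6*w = 8*w^2 - 24*w - 80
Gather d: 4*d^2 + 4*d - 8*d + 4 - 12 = 4*d^2 - 4*d - 8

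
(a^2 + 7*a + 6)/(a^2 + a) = (a + 6)/a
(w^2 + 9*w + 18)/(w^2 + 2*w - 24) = (w + 3)/(w - 4)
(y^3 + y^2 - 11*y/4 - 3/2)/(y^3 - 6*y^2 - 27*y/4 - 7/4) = (2*y^2 + y - 6)/(2*y^2 - 13*y - 7)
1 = 1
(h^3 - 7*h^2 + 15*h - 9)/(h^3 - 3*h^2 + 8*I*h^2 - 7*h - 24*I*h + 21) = (h^2 - 4*h + 3)/(h^2 + 8*I*h - 7)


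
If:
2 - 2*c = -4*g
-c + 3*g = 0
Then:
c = 3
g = 1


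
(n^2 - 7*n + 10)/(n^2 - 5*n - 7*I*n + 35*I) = (n - 2)/(n - 7*I)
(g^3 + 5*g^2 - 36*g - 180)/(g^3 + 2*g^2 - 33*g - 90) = (g + 6)/(g + 3)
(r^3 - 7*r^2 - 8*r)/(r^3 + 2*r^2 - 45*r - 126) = r*(r^2 - 7*r - 8)/(r^3 + 2*r^2 - 45*r - 126)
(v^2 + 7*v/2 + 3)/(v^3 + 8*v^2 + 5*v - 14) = (v + 3/2)/(v^2 + 6*v - 7)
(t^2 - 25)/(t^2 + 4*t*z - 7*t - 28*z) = (t^2 - 25)/(t^2 + 4*t*z - 7*t - 28*z)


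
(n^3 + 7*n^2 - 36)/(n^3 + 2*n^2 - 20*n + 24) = (n + 3)/(n - 2)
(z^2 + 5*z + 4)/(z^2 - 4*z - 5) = (z + 4)/(z - 5)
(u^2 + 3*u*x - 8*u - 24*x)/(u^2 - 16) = (u^2 + 3*u*x - 8*u - 24*x)/(u^2 - 16)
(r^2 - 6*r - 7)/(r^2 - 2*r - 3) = (r - 7)/(r - 3)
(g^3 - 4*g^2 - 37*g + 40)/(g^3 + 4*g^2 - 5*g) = (g - 8)/g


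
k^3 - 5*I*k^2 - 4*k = k*(k - 4*I)*(k - I)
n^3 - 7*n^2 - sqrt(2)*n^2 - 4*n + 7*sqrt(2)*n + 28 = (n - 7)*(n - 2*sqrt(2))*(n + sqrt(2))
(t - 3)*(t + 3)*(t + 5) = t^3 + 5*t^2 - 9*t - 45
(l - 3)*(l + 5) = l^2 + 2*l - 15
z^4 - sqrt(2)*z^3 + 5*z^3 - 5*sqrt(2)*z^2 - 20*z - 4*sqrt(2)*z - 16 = (z + 1)*(z + 4)*(z - 2*sqrt(2))*(z + sqrt(2))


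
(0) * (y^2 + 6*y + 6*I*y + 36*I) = 0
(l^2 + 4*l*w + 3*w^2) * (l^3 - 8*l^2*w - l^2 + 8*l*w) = l^5 - 4*l^4*w - l^4 - 29*l^3*w^2 + 4*l^3*w - 24*l^2*w^3 + 29*l^2*w^2 + 24*l*w^3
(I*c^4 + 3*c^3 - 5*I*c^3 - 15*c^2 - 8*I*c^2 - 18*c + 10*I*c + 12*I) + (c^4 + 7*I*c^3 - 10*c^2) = c^4 + I*c^4 + 3*c^3 + 2*I*c^3 - 25*c^2 - 8*I*c^2 - 18*c + 10*I*c + 12*I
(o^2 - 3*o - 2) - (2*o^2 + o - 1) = -o^2 - 4*o - 1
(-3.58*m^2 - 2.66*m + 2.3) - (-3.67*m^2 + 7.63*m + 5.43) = 0.0899999999999999*m^2 - 10.29*m - 3.13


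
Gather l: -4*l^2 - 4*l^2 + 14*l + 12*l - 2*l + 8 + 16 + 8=-8*l^2 + 24*l + 32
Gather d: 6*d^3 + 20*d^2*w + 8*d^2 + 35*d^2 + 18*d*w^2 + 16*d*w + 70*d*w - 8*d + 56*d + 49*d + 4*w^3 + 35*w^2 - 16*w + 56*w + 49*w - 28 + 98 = 6*d^3 + d^2*(20*w + 43) + d*(18*w^2 + 86*w + 97) + 4*w^3 + 35*w^2 + 89*w + 70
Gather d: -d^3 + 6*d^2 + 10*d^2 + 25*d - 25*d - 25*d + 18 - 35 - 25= -d^3 + 16*d^2 - 25*d - 42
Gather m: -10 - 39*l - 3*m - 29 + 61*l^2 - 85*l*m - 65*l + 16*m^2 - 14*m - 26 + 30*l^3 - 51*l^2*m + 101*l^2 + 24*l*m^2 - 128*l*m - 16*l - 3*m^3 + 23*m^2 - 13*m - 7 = 30*l^3 + 162*l^2 - 120*l - 3*m^3 + m^2*(24*l + 39) + m*(-51*l^2 - 213*l - 30) - 72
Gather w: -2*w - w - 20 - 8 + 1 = -3*w - 27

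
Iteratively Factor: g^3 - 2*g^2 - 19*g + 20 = (g + 4)*(g^2 - 6*g + 5) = (g - 1)*(g + 4)*(g - 5)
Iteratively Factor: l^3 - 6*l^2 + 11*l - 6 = (l - 2)*(l^2 - 4*l + 3) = (l - 2)*(l - 1)*(l - 3)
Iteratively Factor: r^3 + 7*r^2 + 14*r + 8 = (r + 2)*(r^2 + 5*r + 4) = (r + 1)*(r + 2)*(r + 4)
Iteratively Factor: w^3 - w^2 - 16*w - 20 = (w + 2)*(w^2 - 3*w - 10) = (w + 2)^2*(w - 5)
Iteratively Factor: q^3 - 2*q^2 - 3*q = (q)*(q^2 - 2*q - 3) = q*(q - 3)*(q + 1)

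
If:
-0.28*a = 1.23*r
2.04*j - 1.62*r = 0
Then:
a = -4.39285714285714*r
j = 0.794117647058823*r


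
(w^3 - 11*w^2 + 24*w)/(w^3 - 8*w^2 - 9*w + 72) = w/(w + 3)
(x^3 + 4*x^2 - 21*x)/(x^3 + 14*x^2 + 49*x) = (x - 3)/(x + 7)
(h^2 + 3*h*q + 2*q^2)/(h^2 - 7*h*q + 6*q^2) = (h^2 + 3*h*q + 2*q^2)/(h^2 - 7*h*q + 6*q^2)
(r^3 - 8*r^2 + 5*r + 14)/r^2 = r - 8 + 5/r + 14/r^2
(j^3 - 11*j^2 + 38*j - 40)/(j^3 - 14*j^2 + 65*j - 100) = (j - 2)/(j - 5)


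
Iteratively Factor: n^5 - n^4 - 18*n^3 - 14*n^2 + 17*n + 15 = (n + 3)*(n^4 - 4*n^3 - 6*n^2 + 4*n + 5) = (n + 1)*(n + 3)*(n^3 - 5*n^2 - n + 5) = (n - 1)*(n + 1)*(n + 3)*(n^2 - 4*n - 5) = (n - 1)*(n + 1)^2*(n + 3)*(n - 5)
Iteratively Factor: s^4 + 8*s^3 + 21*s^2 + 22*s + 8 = (s + 1)*(s^3 + 7*s^2 + 14*s + 8) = (s + 1)*(s + 2)*(s^2 + 5*s + 4) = (s + 1)*(s + 2)*(s + 4)*(s + 1)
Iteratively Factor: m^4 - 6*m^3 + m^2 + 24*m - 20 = (m - 2)*(m^3 - 4*m^2 - 7*m + 10) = (m - 5)*(m - 2)*(m^2 + m - 2) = (m - 5)*(m - 2)*(m - 1)*(m + 2)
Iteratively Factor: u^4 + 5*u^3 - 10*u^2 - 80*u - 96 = (u + 3)*(u^3 + 2*u^2 - 16*u - 32) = (u + 2)*(u + 3)*(u^2 - 16) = (u + 2)*(u + 3)*(u + 4)*(u - 4)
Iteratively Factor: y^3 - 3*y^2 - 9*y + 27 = (y - 3)*(y^2 - 9) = (y - 3)^2*(y + 3)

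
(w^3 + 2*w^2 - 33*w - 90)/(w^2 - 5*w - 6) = (w^2 + 8*w + 15)/(w + 1)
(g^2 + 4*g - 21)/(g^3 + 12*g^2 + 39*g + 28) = (g - 3)/(g^2 + 5*g + 4)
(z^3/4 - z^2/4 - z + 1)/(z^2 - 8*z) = (z^3 - z^2 - 4*z + 4)/(4*z*(z - 8))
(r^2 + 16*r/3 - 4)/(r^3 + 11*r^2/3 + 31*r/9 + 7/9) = 3*(3*r^2 + 16*r - 12)/(9*r^3 + 33*r^2 + 31*r + 7)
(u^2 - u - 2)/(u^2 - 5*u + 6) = (u + 1)/(u - 3)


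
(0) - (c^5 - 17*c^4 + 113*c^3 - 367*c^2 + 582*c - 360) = -c^5 + 17*c^4 - 113*c^3 + 367*c^2 - 582*c + 360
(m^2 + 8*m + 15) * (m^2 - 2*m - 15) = m^4 + 6*m^3 - 16*m^2 - 150*m - 225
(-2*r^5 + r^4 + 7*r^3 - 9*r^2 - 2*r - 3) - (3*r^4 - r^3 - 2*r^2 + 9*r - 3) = -2*r^5 - 2*r^4 + 8*r^3 - 7*r^2 - 11*r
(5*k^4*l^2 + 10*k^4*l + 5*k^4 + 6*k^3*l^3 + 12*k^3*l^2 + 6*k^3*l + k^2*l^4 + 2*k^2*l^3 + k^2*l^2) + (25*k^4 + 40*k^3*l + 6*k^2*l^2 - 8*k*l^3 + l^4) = 5*k^4*l^2 + 10*k^4*l + 30*k^4 + 6*k^3*l^3 + 12*k^3*l^2 + 46*k^3*l + k^2*l^4 + 2*k^2*l^3 + 7*k^2*l^2 - 8*k*l^3 + l^4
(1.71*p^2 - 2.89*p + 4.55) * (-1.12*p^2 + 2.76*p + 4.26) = -1.9152*p^4 + 7.9564*p^3 - 5.7878*p^2 + 0.246599999999997*p + 19.383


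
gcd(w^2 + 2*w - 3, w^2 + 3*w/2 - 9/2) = w + 3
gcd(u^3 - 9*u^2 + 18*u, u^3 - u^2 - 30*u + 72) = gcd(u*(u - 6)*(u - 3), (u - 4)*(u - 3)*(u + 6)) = u - 3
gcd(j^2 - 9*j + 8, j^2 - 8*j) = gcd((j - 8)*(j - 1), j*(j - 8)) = j - 8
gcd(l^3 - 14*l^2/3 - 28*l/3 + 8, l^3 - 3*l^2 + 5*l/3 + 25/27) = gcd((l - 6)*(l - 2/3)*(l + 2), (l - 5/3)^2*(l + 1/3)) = 1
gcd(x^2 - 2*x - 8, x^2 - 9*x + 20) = x - 4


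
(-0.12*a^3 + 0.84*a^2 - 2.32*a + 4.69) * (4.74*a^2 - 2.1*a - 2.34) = -0.5688*a^5 + 4.2336*a^4 - 12.48*a^3 + 25.137*a^2 - 4.4202*a - 10.9746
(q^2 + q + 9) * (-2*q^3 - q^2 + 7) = -2*q^5 - 3*q^4 - 19*q^3 - 2*q^2 + 7*q + 63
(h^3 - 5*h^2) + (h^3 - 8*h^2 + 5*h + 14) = 2*h^3 - 13*h^2 + 5*h + 14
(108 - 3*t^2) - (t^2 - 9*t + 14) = -4*t^2 + 9*t + 94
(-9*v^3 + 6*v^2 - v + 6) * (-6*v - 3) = 54*v^4 - 9*v^3 - 12*v^2 - 33*v - 18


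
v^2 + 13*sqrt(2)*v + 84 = (v + 6*sqrt(2))*(v + 7*sqrt(2))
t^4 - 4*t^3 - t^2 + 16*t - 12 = (t - 3)*(t - 2)*(t - 1)*(t + 2)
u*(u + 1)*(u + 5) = u^3 + 6*u^2 + 5*u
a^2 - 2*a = a*(a - 2)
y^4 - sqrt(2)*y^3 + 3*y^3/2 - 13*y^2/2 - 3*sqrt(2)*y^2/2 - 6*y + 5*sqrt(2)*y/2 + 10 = (y - 1)*(y + 5/2)*(y - 2*sqrt(2))*(y + sqrt(2))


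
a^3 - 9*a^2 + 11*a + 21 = (a - 7)*(a - 3)*(a + 1)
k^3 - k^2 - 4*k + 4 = (k - 2)*(k - 1)*(k + 2)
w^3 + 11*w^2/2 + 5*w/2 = w*(w + 1/2)*(w + 5)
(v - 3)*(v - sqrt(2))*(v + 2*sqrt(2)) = v^3 - 3*v^2 + sqrt(2)*v^2 - 3*sqrt(2)*v - 4*v + 12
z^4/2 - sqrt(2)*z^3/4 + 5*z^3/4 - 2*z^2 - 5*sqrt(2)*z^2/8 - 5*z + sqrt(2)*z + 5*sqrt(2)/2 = (z/2 + 1)*(z - 2)*(z + 5/2)*(z - sqrt(2)/2)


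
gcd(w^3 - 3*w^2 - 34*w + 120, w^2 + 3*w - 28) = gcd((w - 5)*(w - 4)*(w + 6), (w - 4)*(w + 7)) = w - 4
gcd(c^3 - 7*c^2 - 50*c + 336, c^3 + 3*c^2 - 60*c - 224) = c^2 - c - 56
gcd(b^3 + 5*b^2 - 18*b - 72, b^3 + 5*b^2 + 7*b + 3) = b + 3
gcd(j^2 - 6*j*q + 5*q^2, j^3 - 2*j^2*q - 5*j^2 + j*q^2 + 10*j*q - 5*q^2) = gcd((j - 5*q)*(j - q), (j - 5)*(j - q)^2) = -j + q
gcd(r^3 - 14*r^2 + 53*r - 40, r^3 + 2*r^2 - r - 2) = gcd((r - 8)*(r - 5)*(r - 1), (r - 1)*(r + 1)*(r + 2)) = r - 1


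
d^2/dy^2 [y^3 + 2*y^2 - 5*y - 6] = 6*y + 4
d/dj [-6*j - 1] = -6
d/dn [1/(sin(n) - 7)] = -cos(n)/(sin(n) - 7)^2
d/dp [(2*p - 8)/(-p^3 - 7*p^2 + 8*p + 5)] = 2*(2*p^3 - 5*p^2 - 56*p + 37)/(p^6 + 14*p^5 + 33*p^4 - 122*p^3 - 6*p^2 + 80*p + 25)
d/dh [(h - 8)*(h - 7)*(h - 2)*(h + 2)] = 4*h^3 - 45*h^2 + 104*h + 60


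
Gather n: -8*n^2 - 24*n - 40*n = -8*n^2 - 64*n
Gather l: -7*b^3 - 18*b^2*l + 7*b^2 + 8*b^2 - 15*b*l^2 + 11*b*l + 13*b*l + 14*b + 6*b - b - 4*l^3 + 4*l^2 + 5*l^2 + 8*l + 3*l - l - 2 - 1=-7*b^3 + 15*b^2 + 19*b - 4*l^3 + l^2*(9 - 15*b) + l*(-18*b^2 + 24*b + 10) - 3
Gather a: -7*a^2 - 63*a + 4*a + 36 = -7*a^2 - 59*a + 36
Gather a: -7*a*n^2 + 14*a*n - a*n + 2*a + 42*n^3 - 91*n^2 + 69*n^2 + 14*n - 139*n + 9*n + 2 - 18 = a*(-7*n^2 + 13*n + 2) + 42*n^3 - 22*n^2 - 116*n - 16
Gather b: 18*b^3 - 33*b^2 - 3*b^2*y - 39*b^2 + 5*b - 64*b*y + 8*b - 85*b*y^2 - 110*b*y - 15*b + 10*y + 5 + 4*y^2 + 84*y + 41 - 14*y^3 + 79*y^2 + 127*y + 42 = 18*b^3 + b^2*(-3*y - 72) + b*(-85*y^2 - 174*y - 2) - 14*y^3 + 83*y^2 + 221*y + 88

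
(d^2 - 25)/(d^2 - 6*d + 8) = (d^2 - 25)/(d^2 - 6*d + 8)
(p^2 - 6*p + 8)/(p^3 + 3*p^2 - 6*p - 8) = (p - 4)/(p^2 + 5*p + 4)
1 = 1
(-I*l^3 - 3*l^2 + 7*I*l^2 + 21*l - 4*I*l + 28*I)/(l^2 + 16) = (-I*l^2 + l*(1 + 7*I) - 7)/(l + 4*I)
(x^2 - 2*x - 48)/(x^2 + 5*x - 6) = (x - 8)/(x - 1)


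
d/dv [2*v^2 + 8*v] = 4*v + 8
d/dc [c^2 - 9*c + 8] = 2*c - 9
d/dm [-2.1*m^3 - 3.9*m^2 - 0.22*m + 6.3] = -6.3*m^2 - 7.8*m - 0.22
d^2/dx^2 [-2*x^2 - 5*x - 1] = -4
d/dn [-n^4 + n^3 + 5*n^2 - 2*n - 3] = -4*n^3 + 3*n^2 + 10*n - 2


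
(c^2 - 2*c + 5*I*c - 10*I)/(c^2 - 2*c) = (c + 5*I)/c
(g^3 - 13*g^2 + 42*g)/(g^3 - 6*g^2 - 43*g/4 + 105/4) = 4*g*(g - 6)/(4*g^2 + 4*g - 15)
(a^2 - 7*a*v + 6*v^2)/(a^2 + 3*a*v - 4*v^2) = (a - 6*v)/(a + 4*v)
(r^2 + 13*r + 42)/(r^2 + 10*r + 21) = (r + 6)/(r + 3)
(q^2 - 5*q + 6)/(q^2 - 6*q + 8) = (q - 3)/(q - 4)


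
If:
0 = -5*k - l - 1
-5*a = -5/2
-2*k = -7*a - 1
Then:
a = 1/2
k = 9/4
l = -49/4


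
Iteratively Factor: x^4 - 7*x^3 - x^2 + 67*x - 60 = (x - 5)*(x^3 - 2*x^2 - 11*x + 12) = (x - 5)*(x + 3)*(x^2 - 5*x + 4) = (x - 5)*(x - 4)*(x + 3)*(x - 1)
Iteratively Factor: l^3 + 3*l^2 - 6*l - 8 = (l - 2)*(l^2 + 5*l + 4) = (l - 2)*(l + 1)*(l + 4)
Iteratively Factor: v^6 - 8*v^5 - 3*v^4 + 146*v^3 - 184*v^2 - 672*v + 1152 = (v - 4)*(v^5 - 4*v^4 - 19*v^3 + 70*v^2 + 96*v - 288) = (v - 4)*(v + 3)*(v^4 - 7*v^3 + 2*v^2 + 64*v - 96) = (v - 4)^2*(v + 3)*(v^3 - 3*v^2 - 10*v + 24) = (v - 4)^2*(v - 2)*(v + 3)*(v^2 - v - 12) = (v - 4)^3*(v - 2)*(v + 3)*(v + 3)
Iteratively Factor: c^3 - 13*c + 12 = (c - 3)*(c^2 + 3*c - 4) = (c - 3)*(c + 4)*(c - 1)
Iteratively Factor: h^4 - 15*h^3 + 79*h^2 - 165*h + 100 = (h - 1)*(h^3 - 14*h^2 + 65*h - 100) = (h - 4)*(h - 1)*(h^2 - 10*h + 25) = (h - 5)*(h - 4)*(h - 1)*(h - 5)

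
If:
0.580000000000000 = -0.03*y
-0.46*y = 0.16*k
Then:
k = 55.58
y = -19.33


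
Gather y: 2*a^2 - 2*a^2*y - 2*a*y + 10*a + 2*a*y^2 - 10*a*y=2*a^2 + 2*a*y^2 + 10*a + y*(-2*a^2 - 12*a)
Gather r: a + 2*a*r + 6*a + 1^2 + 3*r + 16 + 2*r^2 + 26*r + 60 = 7*a + 2*r^2 + r*(2*a + 29) + 77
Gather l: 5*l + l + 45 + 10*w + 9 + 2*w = 6*l + 12*w + 54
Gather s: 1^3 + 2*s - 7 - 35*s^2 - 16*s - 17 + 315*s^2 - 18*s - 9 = 280*s^2 - 32*s - 32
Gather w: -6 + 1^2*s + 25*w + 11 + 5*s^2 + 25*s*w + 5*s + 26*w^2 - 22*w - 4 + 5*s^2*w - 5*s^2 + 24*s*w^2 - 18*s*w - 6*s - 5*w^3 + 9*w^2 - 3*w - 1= -5*w^3 + w^2*(24*s + 35) + w*(5*s^2 + 7*s)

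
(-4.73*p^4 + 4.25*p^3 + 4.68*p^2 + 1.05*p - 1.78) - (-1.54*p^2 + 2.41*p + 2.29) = -4.73*p^4 + 4.25*p^3 + 6.22*p^2 - 1.36*p - 4.07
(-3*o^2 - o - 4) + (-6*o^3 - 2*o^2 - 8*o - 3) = -6*o^3 - 5*o^2 - 9*o - 7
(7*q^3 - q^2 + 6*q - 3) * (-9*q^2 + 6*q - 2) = -63*q^5 + 51*q^4 - 74*q^3 + 65*q^2 - 30*q + 6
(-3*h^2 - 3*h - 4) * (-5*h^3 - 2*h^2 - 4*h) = 15*h^5 + 21*h^4 + 38*h^3 + 20*h^2 + 16*h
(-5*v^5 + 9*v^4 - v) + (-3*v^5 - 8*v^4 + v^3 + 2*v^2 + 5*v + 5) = -8*v^5 + v^4 + v^3 + 2*v^2 + 4*v + 5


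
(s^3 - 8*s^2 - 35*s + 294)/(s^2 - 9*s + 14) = (s^2 - s - 42)/(s - 2)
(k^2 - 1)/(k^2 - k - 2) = (k - 1)/(k - 2)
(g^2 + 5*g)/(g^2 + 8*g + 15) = g/(g + 3)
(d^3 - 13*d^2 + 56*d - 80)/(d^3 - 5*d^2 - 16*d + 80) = (d - 4)/(d + 4)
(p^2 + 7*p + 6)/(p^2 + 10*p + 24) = (p + 1)/(p + 4)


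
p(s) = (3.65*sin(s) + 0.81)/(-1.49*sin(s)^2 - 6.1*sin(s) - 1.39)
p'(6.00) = -9.35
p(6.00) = -1.06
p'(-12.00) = 0.09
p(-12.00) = -0.54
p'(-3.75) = -0.09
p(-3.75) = -0.54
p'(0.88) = 0.06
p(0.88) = -0.52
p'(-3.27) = -0.05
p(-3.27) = -0.58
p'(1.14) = 0.04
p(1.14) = -0.51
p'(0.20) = 0.08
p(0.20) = -0.58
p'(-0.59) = 0.07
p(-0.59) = -0.79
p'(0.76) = 0.08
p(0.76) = -0.53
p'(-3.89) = -0.08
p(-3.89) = -0.53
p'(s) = (2.98*sin(s)*cos(s) + 6.1*cos(s))*(3.65*sin(s) + 0.81)/(-1.49*sin(s)^2 - 6.1*sin(s) - 1.39)^2 + 3.65*cos(s)/(-1.49*sin(s)^2 - 6.1*sin(s) - 1.39)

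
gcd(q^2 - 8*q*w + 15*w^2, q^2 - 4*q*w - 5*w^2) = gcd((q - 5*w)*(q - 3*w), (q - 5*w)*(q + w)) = q - 5*w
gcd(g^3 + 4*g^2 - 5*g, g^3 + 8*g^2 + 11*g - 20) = g^2 + 4*g - 5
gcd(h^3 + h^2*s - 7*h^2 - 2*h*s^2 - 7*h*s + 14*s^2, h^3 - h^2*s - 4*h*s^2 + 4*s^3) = -h^2 - h*s + 2*s^2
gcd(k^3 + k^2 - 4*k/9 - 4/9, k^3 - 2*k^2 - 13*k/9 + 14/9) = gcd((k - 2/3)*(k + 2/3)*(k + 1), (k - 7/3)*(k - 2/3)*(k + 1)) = k^2 + k/3 - 2/3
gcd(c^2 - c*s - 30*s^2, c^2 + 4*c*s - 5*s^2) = c + 5*s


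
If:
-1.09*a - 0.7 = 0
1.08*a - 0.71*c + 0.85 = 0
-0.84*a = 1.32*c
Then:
No Solution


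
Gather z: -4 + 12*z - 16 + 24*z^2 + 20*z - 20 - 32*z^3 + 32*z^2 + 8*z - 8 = -32*z^3 + 56*z^2 + 40*z - 48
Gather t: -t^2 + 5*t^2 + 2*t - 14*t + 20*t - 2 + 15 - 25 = 4*t^2 + 8*t - 12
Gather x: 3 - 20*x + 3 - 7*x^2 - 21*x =-7*x^2 - 41*x + 6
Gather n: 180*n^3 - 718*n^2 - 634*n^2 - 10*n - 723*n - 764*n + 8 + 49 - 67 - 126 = 180*n^3 - 1352*n^2 - 1497*n - 136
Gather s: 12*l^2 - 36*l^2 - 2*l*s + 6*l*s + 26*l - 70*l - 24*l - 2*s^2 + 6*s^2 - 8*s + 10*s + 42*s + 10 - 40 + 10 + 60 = -24*l^2 - 68*l + 4*s^2 + s*(4*l + 44) + 40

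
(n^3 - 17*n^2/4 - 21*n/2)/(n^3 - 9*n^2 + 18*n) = (n + 7/4)/(n - 3)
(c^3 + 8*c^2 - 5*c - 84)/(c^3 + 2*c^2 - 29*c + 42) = (c + 4)/(c - 2)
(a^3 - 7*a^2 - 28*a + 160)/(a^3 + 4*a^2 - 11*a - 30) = (a^2 - 12*a + 32)/(a^2 - a - 6)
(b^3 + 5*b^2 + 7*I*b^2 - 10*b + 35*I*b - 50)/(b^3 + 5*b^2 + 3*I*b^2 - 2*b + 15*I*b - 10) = (b + 5*I)/(b + I)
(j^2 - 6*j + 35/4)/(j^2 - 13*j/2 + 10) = (j - 7/2)/(j - 4)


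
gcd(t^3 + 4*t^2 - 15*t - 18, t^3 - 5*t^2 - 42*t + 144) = t^2 + 3*t - 18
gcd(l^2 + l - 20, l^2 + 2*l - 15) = l + 5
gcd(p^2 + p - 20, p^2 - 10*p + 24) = p - 4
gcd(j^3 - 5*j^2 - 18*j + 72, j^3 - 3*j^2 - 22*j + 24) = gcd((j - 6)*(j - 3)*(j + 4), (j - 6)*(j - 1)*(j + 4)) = j^2 - 2*j - 24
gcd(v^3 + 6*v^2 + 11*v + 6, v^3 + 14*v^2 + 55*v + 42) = v + 1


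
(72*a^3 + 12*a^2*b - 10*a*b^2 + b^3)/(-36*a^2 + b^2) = (-12*a^2 - 4*a*b + b^2)/(6*a + b)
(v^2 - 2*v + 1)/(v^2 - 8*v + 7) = (v - 1)/(v - 7)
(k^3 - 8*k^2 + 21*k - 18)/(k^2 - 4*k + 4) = (k^2 - 6*k + 9)/(k - 2)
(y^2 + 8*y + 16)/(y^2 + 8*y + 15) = (y^2 + 8*y + 16)/(y^2 + 8*y + 15)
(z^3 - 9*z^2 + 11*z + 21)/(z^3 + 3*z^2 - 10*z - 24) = (z^2 - 6*z - 7)/(z^2 + 6*z + 8)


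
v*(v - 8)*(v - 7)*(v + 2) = v^4 - 13*v^3 + 26*v^2 + 112*v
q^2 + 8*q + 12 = (q + 2)*(q + 6)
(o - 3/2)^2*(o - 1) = o^3 - 4*o^2 + 21*o/4 - 9/4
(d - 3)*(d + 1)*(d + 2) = d^3 - 7*d - 6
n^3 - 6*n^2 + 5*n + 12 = (n - 4)*(n - 3)*(n + 1)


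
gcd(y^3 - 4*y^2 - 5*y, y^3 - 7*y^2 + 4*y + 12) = y + 1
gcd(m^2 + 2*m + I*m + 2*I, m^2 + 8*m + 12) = m + 2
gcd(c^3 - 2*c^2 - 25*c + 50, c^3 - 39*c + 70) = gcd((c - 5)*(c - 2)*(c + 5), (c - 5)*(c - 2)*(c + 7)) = c^2 - 7*c + 10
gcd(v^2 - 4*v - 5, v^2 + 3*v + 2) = v + 1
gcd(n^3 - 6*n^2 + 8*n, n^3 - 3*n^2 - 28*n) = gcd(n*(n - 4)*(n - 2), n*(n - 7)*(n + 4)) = n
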